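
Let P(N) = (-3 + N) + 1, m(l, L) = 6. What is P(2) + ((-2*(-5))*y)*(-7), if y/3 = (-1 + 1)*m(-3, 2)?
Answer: 0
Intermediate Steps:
P(N) = -2 + N
y = 0 (y = 3*((-1 + 1)*6) = 3*(0*6) = 3*0 = 0)
P(2) + ((-2*(-5))*y)*(-7) = (-2 + 2) + (-2*(-5)*0)*(-7) = 0 + (10*0)*(-7) = 0 + 0*(-7) = 0 + 0 = 0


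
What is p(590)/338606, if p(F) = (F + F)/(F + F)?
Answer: 1/338606 ≈ 2.9533e-6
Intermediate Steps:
p(F) = 1 (p(F) = (2*F)/((2*F)) = (2*F)*(1/(2*F)) = 1)
p(590)/338606 = 1/338606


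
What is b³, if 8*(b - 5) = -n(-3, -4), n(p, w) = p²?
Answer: 29791/512 ≈ 58.186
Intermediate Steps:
b = 31/8 (b = 5 + (-1*(-3)²)/8 = 5 + (-1*9)/8 = 5 + (⅛)*(-9) = 5 - 9/8 = 31/8 ≈ 3.8750)
b³ = (31/8)³ = 29791/512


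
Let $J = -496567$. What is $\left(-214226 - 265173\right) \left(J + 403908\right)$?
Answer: $44420631941$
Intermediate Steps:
$\left(-214226 - 265173\right) \left(J + 403908\right) = \left(-214226 - 265173\right) \left(-496567 + 403908\right) = \left(-479399\right) \left(-92659\right) = 44420631941$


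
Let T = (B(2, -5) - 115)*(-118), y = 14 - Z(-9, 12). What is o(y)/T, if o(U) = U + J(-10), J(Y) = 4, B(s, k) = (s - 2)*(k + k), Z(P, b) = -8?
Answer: 13/6785 ≈ 0.0019160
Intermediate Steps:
B(s, k) = 2*k*(-2 + s) (B(s, k) = (-2 + s)*(2*k) = 2*k*(-2 + s))
y = 22 (y = 14 - 1*(-8) = 14 + 8 = 22)
T = 13570 (T = (2*(-5)*(-2 + 2) - 115)*(-118) = (2*(-5)*0 - 115)*(-118) = (0 - 115)*(-118) = -115*(-118) = 13570)
o(U) = 4 + U (o(U) = U + 4 = 4 + U)
o(y)/T = (4 + 22)/13570 = 26*(1/13570) = 13/6785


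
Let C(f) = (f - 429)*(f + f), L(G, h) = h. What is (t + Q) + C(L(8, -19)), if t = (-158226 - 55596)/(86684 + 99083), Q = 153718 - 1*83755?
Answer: 16159100207/185767 ≈ 86986.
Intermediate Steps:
Q = 69963 (Q = 153718 - 83755 = 69963)
t = -213822/185767 ≈ -1.1510
C(f) = 2*f*(-429 + f) (C(f) = (-429 + f)*(2*f) = 2*f*(-429 + f))
(t + Q) + C(L(8, -19)) = (-213822/185767 + 69963) + 2*(-19)*(-429 - 19) = 12996602799/185767 + 2*(-19)*(-448) = 12996602799/185767 + 17024 = 16159100207/185767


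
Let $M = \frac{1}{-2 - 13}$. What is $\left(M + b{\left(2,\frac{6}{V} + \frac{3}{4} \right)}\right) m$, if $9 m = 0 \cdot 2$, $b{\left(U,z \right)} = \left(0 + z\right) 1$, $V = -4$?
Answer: $0$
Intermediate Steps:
$b{\left(U,z \right)} = z$ ($b{\left(U,z \right)} = z 1 = z$)
$m = 0$ ($m = \frac{0 \cdot 2}{9} = \frac{1}{9} \cdot 0 = 0$)
$M = - \frac{1}{15}$ ($M = \frac{1}{-15} = - \frac{1}{15} \approx -0.066667$)
$\left(M + b{\left(2,\frac{6}{V} + \frac{3}{4} \right)}\right) m = \left(- \frac{1}{15} + \left(\frac{6}{-4} + \frac{3}{4}\right)\right) 0 = \left(- \frac{1}{15} + \left(6 \left(- \frac{1}{4}\right) + 3 \cdot \frac{1}{4}\right)\right) 0 = \left(- \frac{1}{15} + \left(- \frac{3}{2} + \frac{3}{4}\right)\right) 0 = \left(- \frac{1}{15} - \frac{3}{4}\right) 0 = \left(- \frac{49}{60}\right) 0 = 0$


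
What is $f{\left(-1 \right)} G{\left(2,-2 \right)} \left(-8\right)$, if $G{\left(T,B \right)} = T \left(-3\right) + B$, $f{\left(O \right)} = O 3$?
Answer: $-192$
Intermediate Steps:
$f{\left(O \right)} = 3 O$
$G{\left(T,B \right)} = B - 3 T$ ($G{\left(T,B \right)} = - 3 T + B = B - 3 T$)
$f{\left(-1 \right)} G{\left(2,-2 \right)} \left(-8\right) = 3 \left(-1\right) \left(-2 - 6\right) \left(-8\right) = - 3 \left(-2 - 6\right) \left(-8\right) = \left(-3\right) \left(-8\right) \left(-8\right) = 24 \left(-8\right) = -192$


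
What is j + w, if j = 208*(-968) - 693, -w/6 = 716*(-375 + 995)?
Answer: -2865557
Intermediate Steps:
w = -2663520 (w = -4296*(-375 + 995) = -4296*620 = -6*443920 = -2663520)
j = -202037 (j = -201344 - 693 = -202037)
j + w = -202037 - 2663520 = -2865557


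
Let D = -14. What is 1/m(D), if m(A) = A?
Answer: -1/14 ≈ -0.071429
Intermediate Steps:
1/m(D) = 1/(-14) = -1/14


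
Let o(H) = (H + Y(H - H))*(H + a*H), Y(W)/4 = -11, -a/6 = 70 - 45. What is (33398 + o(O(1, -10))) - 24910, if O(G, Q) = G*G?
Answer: 14895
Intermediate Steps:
a = -150 (a = -6*(70 - 45) = -6*25 = -150)
Y(W) = -44 (Y(W) = 4*(-11) = -44)
O(G, Q) = G²
o(H) = -149*H*(-44 + H) (o(H) = (H - 44)*(H - 150*H) = (-44 + H)*(-149*H) = -149*H*(-44 + H))
(33398 + o(O(1, -10))) - 24910 = (33398 + 149*1²*(44 - 1*1²)) - 24910 = (33398 + 149*1*(44 - 1*1)) - 24910 = (33398 + 149*1*(44 - 1)) - 24910 = (33398 + 149*1*43) - 24910 = (33398 + 6407) - 24910 = 39805 - 24910 = 14895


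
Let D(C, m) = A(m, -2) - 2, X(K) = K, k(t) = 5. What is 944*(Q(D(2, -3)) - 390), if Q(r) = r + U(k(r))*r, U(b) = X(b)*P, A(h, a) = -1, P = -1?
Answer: -356832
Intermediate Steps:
D(C, m) = -3 (D(C, m) = -1 - 2 = -3)
U(b) = -b (U(b) = b*(-1) = -b)
Q(r) = -4*r (Q(r) = r + (-1*5)*r = r - 5*r = -4*r)
944*(Q(D(2, -3)) - 390) = 944*(-4*(-3) - 390) = 944*(12 - 390) = 944*(-378) = -356832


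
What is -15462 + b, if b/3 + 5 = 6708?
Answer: 4647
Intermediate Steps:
b = 20109 (b = -15 + 3*6708 = -15 + 20124 = 20109)
-15462 + b = -15462 + 20109 = 4647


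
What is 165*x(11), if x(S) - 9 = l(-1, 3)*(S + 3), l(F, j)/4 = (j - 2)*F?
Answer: -7755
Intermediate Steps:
l(F, j) = 4*F*(-2 + j) (l(F, j) = 4*((j - 2)*F) = 4*((-2 + j)*F) = 4*(F*(-2 + j)) = 4*F*(-2 + j))
x(S) = -3 - 4*S (x(S) = 9 + (4*(-1)*(-2 + 3))*(S + 3) = 9 + (4*(-1)*1)*(3 + S) = 9 - 4*(3 + S) = 9 + (-12 - 4*S) = -3 - 4*S)
165*x(11) = 165*(-3 - 4*11) = 165*(-3 - 44) = 165*(-47) = -7755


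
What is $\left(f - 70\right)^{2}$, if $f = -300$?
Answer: $136900$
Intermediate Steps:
$\left(f - 70\right)^{2} = \left(-300 - 70\right)^{2} = \left(-370\right)^{2} = 136900$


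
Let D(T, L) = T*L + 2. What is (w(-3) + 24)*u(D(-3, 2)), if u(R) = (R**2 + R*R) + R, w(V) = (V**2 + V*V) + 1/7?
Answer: 1180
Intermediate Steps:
D(T, L) = 2 + L*T (D(T, L) = L*T + 2 = 2 + L*T)
w(V) = 1/7 + 2*V**2 (w(V) = (V**2 + V**2) + 1*(1/7) = 2*V**2 + 1/7 = 1/7 + 2*V**2)
u(R) = R + 2*R**2 (u(R) = (R**2 + R**2) + R = 2*R**2 + R = R + 2*R**2)
(w(-3) + 24)*u(D(-3, 2)) = ((1/7 + 2*(-3)**2) + 24)*((2 + 2*(-3))*(1 + 2*(2 + 2*(-3)))) = ((1/7 + 2*9) + 24)*((2 - 6)*(1 + 2*(2 - 6))) = ((1/7 + 18) + 24)*(-4*(1 + 2*(-4))) = (127/7 + 24)*(-4*(1 - 8)) = 295*(-4*(-7))/7 = (295/7)*28 = 1180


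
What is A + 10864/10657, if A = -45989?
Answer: -490093909/10657 ≈ -45988.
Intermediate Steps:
A + 10864/10657 = -45989 + 10864/10657 = -490093909/10657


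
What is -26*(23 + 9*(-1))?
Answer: -364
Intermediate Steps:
-26*(23 + 9*(-1)) = -26*(23 - 9) = -26*14 = -364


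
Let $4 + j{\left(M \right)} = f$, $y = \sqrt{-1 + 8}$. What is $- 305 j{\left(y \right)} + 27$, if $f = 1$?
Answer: $942$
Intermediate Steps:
$y = \sqrt{7} \approx 2.6458$
$j{\left(M \right)} = -3$ ($j{\left(M \right)} = -4 + 1 = -3$)
$- 305 j{\left(y \right)} + 27 = \left(-305\right) \left(-3\right) + 27 = 915 + 27 = 942$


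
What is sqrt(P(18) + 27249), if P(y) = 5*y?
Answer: sqrt(27339) ≈ 165.35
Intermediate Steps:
sqrt(P(18) + 27249) = sqrt(5*18 + 27249) = sqrt(90 + 27249) = sqrt(27339)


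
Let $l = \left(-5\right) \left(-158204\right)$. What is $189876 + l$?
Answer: $980896$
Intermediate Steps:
$l = 791020$
$189876 + l = 189876 + 791020 = 980896$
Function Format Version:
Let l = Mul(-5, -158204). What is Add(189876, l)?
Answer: 980896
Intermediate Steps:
l = 791020
Add(189876, l) = Add(189876, 791020) = 980896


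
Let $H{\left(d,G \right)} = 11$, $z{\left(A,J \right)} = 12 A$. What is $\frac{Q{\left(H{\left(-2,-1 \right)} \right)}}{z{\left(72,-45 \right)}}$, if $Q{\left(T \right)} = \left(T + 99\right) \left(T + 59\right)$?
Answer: $\frac{1925}{216} \approx 8.912$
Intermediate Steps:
$Q{\left(T \right)} = \left(59 + T\right) \left(99 + T\right)$ ($Q{\left(T \right)} = \left(99 + T\right) \left(59 + T\right) = \left(59 + T\right) \left(99 + T\right)$)
$\frac{Q{\left(H{\left(-2,-1 \right)} \right)}}{z{\left(72,-45 \right)}} = \frac{5841 + 11^{2} + 158 \cdot 11}{12 \cdot 72} = \frac{5841 + 121 + 1738}{864} = 7700 \cdot \frac{1}{864} = \frac{1925}{216}$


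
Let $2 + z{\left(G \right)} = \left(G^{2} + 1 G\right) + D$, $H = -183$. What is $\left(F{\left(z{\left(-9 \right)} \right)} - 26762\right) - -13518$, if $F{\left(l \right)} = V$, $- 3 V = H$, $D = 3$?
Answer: $-13183$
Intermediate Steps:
$V = 61$ ($V = \left(- \frac{1}{3}\right) \left(-183\right) = 61$)
$z{\left(G \right)} = 1 + G + G^{2}$ ($z{\left(G \right)} = -2 + \left(\left(G^{2} + 1 G\right) + 3\right) = -2 + \left(\left(G^{2} + G\right) + 3\right) = -2 + \left(\left(G + G^{2}\right) + 3\right) = -2 + \left(3 + G + G^{2}\right) = 1 + G + G^{2}$)
$F{\left(l \right)} = 61$
$\left(F{\left(z{\left(-9 \right)} \right)} - 26762\right) - -13518 = \left(61 - 26762\right) - -13518 = -26701 + \left(-3038 + 16556\right) = -26701 + 13518 = -13183$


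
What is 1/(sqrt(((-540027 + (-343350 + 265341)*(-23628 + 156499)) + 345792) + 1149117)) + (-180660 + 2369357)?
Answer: 2188697 - I*sqrt(28709637)/545483103 ≈ 2.1887e+6 - 9.8227e-6*I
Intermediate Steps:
1/(sqrt(((-540027 + (-343350 + 265341)*(-23628 + 156499)) + 345792) + 1149117)) + (-180660 + 2369357) = 1/(sqrt(((-540027 - 78009*132871) + 345792) + 1149117)) + 2188697 = 1/(sqrt(((-540027 - 10365133839) + 345792) + 1149117)) + 2188697 = 1/(sqrt((-10365673866 + 345792) + 1149117)) + 2188697 = 1/(sqrt(-10365328074 + 1149117)) + 2188697 = 1/(sqrt(-10364178957)) + 2188697 = 1/(19*I*sqrt(28709637)) + 2188697 = -I*sqrt(28709637)/545483103 + 2188697 = 2188697 - I*sqrt(28709637)/545483103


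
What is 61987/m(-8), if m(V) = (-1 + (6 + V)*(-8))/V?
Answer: -495896/15 ≈ -33060.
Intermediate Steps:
m(V) = (-49 - 8*V)/V (m(V) = (-1 + (-48 - 8*V))/V = (-49 - 8*V)/V)
61987/m(-8) = 61987/(-8 - 49/(-8)) = 61987/(-8 - 49*(-1/8)) = 61987/(-8 + 49/8) = 61987/(-15/8) = 61987*(-8/15) = -495896/15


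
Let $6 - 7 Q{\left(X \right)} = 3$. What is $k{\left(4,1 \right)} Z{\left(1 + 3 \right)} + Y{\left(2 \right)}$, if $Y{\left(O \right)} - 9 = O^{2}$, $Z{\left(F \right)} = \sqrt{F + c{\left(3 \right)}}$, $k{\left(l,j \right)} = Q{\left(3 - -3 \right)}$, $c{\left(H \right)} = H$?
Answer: $13 + \frac{3 \sqrt{7}}{7} \approx 14.134$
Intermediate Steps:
$Q{\left(X \right)} = \frac{3}{7}$ ($Q{\left(X \right)} = \frac{6}{7} - \frac{3}{7} = \frac{3}{7}$)
$k{\left(l,j \right)} = \frac{3}{7}$
$Z{\left(F \right)} = \sqrt{3 + F}$ ($Z{\left(F \right)} = \sqrt{F + 3} = \sqrt{3 + F}$)
$Y{\left(O \right)} = 9 + O^{2}$
$k{\left(4,1 \right)} Z{\left(1 + 3 \right)} + Y{\left(2 \right)} = \frac{3 \sqrt{3 + \left(1 + 3\right)}}{7} + \left(9 + 2^{2}\right) = \frac{3 \sqrt{3 + 4}}{7} + \left(9 + 4\right) = \frac{3 \sqrt{7}}{7} + 13 = 13 + \frac{3 \sqrt{7}}{7}$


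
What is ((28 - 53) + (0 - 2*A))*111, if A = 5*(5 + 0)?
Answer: -8325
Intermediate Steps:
A = 25 (A = 5*5 = 25)
((28 - 53) + (0 - 2*A))*111 = ((28 - 53) + (0 - 2*25))*111 = (-25 + (0 - 50))*111 = (-25 - 50)*111 = -75*111 = -8325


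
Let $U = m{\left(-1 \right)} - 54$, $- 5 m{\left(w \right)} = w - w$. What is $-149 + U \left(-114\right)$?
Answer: $6007$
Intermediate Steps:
$m{\left(w \right)} = 0$ ($m{\left(w \right)} = - \frac{w - w}{5} = \left(- \frac{1}{5}\right) 0 = 0$)
$U = -54$ ($U = 0 - 54 = -54$)
$-149 + U \left(-114\right) = -149 - -6156 = -149 + 6156 = 6007$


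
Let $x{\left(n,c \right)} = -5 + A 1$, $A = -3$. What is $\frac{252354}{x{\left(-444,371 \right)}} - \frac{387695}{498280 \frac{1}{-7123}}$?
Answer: $- \frac{2591263481}{99656} \approx -26002.0$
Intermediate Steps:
$x{\left(n,c \right)} = -8$ ($x{\left(n,c \right)} = -5 - 3 = -8$)
$\frac{252354}{x{\left(-444,371 \right)}} - \frac{387695}{498280 \frac{1}{-7123}} = \frac{252354}{-8} - \frac{387695}{498280 \frac{1}{-7123}} = 252354 \left(- \frac{1}{8}\right) - \frac{387695}{498280 \left(- \frac{1}{7123}\right)} = - \frac{126177}{4} - \frac{387695}{- \frac{498280}{7123}} = - \frac{126177}{4} - - \frac{552310297}{99656} = - \frac{126177}{4} + \frac{552310297}{99656} = - \frac{2591263481}{99656}$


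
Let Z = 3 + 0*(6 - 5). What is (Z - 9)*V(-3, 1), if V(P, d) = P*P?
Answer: -54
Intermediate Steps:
V(P, d) = P**2
Z = 3 (Z = 3 + 0*1 = 3 + 0 = 3)
(Z - 9)*V(-3, 1) = (3 - 9)*(-3)**2 = -6*9 = -54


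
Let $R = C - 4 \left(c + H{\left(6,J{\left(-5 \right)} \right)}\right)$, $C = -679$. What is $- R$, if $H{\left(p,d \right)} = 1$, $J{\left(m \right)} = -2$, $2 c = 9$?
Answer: $701$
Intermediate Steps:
$c = \frac{9}{2}$ ($c = \frac{1}{2} \cdot 9 = \frac{9}{2} \approx 4.5$)
$R = -701$ ($R = -679 - 4 \left(\frac{9}{2} + 1\right) = -679 - 22 = -701$)
$- R = \left(-1\right) \left(-701\right) = 701$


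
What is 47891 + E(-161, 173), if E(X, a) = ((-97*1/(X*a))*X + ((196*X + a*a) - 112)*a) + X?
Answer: -43789338/173 ≈ -2.5312e+5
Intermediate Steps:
E(X, a) = X - 97/a + a*(-112 + a**2 + 196*X) (E(X, a) = ((-97/(X*a))*X + ((196*X + a**2) - 112)*a) + X = ((-97/(X*a))*X + ((a**2 + 196*X) - 112)*a) + X = (-97/a + (-112 + a**2 + 196*X)*a) + X = (-97/a + a*(-112 + a**2 + 196*X)) + X = X - 97/a + a*(-112 + a**2 + 196*X))
47891 + E(-161, 173) = 47891 + (-161 + 173**3 - 112*173 - 97/173 + 196*(-161)*173) = 47891 + (-161 + 5177717 - 19376 - 97*1/173 - 5459188) = 47891 + (-161 + 5177717 - 19376 - 97/173 - 5459188) = 47891 - 52074481/173 = -43789338/173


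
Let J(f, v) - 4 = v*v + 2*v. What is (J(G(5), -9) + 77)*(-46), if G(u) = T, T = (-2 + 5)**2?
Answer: -6624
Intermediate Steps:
T = 9 (T = 3**2 = 9)
G(u) = 9
J(f, v) = 4 + v**2 + 2*v (J(f, v) = 4 + (v*v + 2*v) = 4 + (v**2 + 2*v) = 4 + v**2 + 2*v)
(J(G(5), -9) + 77)*(-46) = ((4 + (-9)**2 + 2*(-9)) + 77)*(-46) = ((4 + 81 - 18) + 77)*(-46) = (67 + 77)*(-46) = 144*(-46) = -6624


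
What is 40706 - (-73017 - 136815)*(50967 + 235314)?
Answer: 60070955498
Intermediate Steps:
40706 - (-73017 - 136815)*(50967 + 235314) = 40706 - (-209832)*286281 = 40706 - 1*(-60070914792) = 40706 + 60070914792 = 60070955498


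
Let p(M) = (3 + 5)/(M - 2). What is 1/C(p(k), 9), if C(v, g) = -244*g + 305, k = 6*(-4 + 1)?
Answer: -1/1891 ≈ -0.00052882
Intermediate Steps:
k = -18 (k = 6*(-3) = -18)
p(M) = 8/(-2 + M)
C(v, g) = 305 - 244*g
1/C(p(k), 9) = 1/(305 - 244*9) = 1/(305 - 2196) = 1/(-1891) = -1/1891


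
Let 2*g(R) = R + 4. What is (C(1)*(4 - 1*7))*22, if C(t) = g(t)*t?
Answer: -165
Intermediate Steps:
g(R) = 2 + R/2 (g(R) = (R + 4)/2 = (4 + R)/2 = 2 + R/2)
C(t) = t*(2 + t/2) (C(t) = (2 + t/2)*t = t*(2 + t/2))
(C(1)*(4 - 1*7))*22 = (((1/2)*1*(4 + 1))*(4 - 1*7))*22 = (((1/2)*1*5)*(4 - 7))*22 = ((5/2)*(-3))*22 = -15/2*22 = -165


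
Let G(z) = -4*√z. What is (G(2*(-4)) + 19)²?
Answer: 233 - 304*I*√2 ≈ 233.0 - 429.92*I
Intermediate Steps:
(G(2*(-4)) + 19)² = (-4*2*I*√2 + 19)² = (-8*I*√2 + 19)² = (19 - 8*I*√2)²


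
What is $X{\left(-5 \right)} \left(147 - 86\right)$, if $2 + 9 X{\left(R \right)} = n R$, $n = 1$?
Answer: $- \frac{427}{9} \approx -47.444$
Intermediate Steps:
$X{\left(R \right)} = - \frac{2}{9} + \frac{R}{9}$ ($X{\left(R \right)} = - \frac{2}{9} + \frac{1 R}{9} = - \frac{2}{9} + \frac{R}{9}$)
$X{\left(-5 \right)} \left(147 - 86\right) = \left(- \frac{2}{9} + \frac{1}{9} \left(-5\right)\right) \left(147 - 86\right) = \left(- \frac{2}{9} - \frac{5}{9}\right) 61 = \left(- \frac{7}{9}\right) 61 = - \frac{427}{9}$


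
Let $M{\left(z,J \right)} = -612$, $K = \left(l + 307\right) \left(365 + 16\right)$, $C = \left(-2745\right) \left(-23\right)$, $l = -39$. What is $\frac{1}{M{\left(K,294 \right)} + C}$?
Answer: $\frac{1}{62523} \approx 1.5994 \cdot 10^{-5}$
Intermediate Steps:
$C = 63135$
$K = 102108$ ($K = \left(-39 + 307\right) \left(365 + 16\right) = 268 \cdot 381 = 102108$)
$\frac{1}{M{\left(K,294 \right)} + C} = \frac{1}{-612 + 63135} = \frac{1}{62523}$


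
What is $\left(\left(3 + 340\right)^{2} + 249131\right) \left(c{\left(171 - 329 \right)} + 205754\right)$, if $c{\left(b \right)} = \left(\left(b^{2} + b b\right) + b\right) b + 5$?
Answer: $-2808764928780$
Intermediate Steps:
$c{\left(b \right)} = 5 + b \left(b + 2 b^{2}\right)$ ($c{\left(b \right)} = \left(\left(b^{2} + b^{2}\right) + b\right) b + 5 = \left(2 b^{2} + b\right) b + 5 = \left(b + 2 b^{2}\right) b + 5 = b \left(b + 2 b^{2}\right) + 5 = 5 + b \left(b + 2 b^{2}\right)$)
$\left(\left(3 + 340\right)^{2} + 249131\right) \left(c{\left(171 - 329 \right)} + 205754\right) = \left(\left(3 + 340\right)^{2} + 249131\right) \left(\left(5 + \left(171 - 329\right)^{2} + 2 \left(171 - 329\right)^{3}\right) + 205754\right) = \left(343^{2} + 249131\right) \left(\left(5 + \left(171 - 329\right)^{2} + 2 \left(171 - 329\right)^{3}\right) + 205754\right) = \left(117649 + 249131\right) \left(\left(5 + \left(-158\right)^{2} + 2 \left(-158\right)^{3}\right) + 205754\right) = 366780 \left(\left(5 + 24964 + 2 \left(-3944312\right)\right) + 205754\right) = 366780 \left(\left(5 + 24964 - 7888624\right) + 205754\right) = 366780 \left(-7863655 + 205754\right) = 366780 \left(-7657901\right) = -2808764928780$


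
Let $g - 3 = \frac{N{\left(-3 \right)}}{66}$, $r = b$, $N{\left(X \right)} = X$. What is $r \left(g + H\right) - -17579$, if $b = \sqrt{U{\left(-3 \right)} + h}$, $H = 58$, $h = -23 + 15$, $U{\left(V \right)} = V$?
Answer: $17579 + \frac{1341 i \sqrt{11}}{22} \approx 17579.0 + 202.16 i$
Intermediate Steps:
$h = -8$
$b = i \sqrt{11}$ ($b = \sqrt{-3 - 8} = \sqrt{-11} = i \sqrt{11} \approx 3.3166 i$)
$r = i \sqrt{11} \approx 3.3166 i$
$g = \frac{65}{22}$ ($g = 3 - \frac{3}{66} = 3 - \frac{1}{22} = \frac{65}{22} \approx 2.9545$)
$r \left(g + H\right) - -17579 = i \sqrt{11} \left(\frac{65}{22} + 58\right) - -17579 = i \sqrt{11} \cdot \frac{1341}{22} + 17579 = \frac{1341 i \sqrt{11}}{22} + 17579 = 17579 + \frac{1341 i \sqrt{11}}{22}$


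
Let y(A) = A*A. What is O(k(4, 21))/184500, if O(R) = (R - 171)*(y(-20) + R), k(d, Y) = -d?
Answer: -77/205 ≈ -0.37561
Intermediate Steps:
y(A) = A²
O(R) = (-171 + R)*(400 + R) (O(R) = (R - 171)*((-20)² + R) = (-171 + R)*(400 + R))
O(k(4, 21))/184500 = (-68400 + (-1*4)² + 229*(-1*4))/184500 = (-68400 + (-4)² + 229*(-4))*(1/184500) = (-68400 + 16 - 916)*(1/184500) = -69300*1/184500 = -77/205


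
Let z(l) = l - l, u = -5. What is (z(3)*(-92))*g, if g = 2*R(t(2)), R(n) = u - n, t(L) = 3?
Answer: 0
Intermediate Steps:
z(l) = 0
R(n) = -5 - n
g = -16 (g = 2*(-5 - 1*3) = 2*(-5 - 3) = 2*(-8) = -16)
(z(3)*(-92))*g = (0*(-92))*(-16) = 0*(-16) = 0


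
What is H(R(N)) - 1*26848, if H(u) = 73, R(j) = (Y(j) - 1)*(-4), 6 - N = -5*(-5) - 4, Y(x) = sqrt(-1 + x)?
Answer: -26775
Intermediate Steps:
N = -15 (N = 6 - (-5*(-5) - 4) = 6 - (25 - 4) = 6 - 1*21 = 6 - 21 = -15)
R(j) = 4 - 4*sqrt(-1 + j) (R(j) = (sqrt(-1 + j) - 1)*(-4) = (-1 + sqrt(-1 + j))*(-4) = 4 - 4*sqrt(-1 + j))
H(R(N)) - 1*26848 = 73 - 1*26848 = 73 - 26848 = -26775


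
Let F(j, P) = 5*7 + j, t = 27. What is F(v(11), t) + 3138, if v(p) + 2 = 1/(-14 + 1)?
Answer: 41222/13 ≈ 3170.9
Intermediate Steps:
v(p) = -27/13 (v(p) = -2 + 1/(-14 + 1) = -2 + 1/(-13) = -2 - 1/13 = -27/13)
F(j, P) = 35 + j
F(v(11), t) + 3138 = (35 - 27/13) + 3138 = 428/13 + 3138 = 41222/13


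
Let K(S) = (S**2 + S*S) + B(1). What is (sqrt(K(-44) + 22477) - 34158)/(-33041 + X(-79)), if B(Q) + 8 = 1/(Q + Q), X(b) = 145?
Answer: 17079/16448 - sqrt(105366)/65792 ≈ 1.0334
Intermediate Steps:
B(Q) = -8 + 1/(2*Q) (B(Q) = -8 + 1/(Q + Q) = -8 + 1/(2*Q))
K(S) = -15/2 + 2*S**2 (K(S) = (S**2 + S*S) + (-8 + (1/2)/1) = (S**2 + S**2) + (-8 + (1/2)*1) = 2*S**2 + (-8 + 1/2) = 2*S**2 - 15/2 = -15/2 + 2*S**2)
(sqrt(K(-44) + 22477) - 34158)/(-33041 + X(-79)) = (sqrt((-15/2 + 2*(-44)**2) + 22477) - 34158)/(-33041 + 145) = (sqrt((-15/2 + 2*1936) + 22477) - 34158)/(-32896) = (sqrt((-15/2 + 3872) + 22477) - 34158)*(-1/32896) = (sqrt(7729/2 + 22477) - 34158)*(-1/32896) = (sqrt(52683/2) - 34158)*(-1/32896) = (sqrt(105366)/2 - 34158)*(-1/32896) = (-34158 + sqrt(105366)/2)*(-1/32896) = 17079/16448 - sqrt(105366)/65792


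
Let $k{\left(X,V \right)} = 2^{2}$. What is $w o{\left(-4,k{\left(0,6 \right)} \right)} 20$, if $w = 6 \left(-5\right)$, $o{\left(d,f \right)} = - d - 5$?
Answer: $600$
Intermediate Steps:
$k{\left(X,V \right)} = 4$
$o{\left(d,f \right)} = -5 - d$
$w = -30$
$w o{\left(-4,k{\left(0,6 \right)} \right)} 20 = - 30 \left(-5 - -4\right) 20 = - 30 \left(-5 + 4\right) 20 = \left(-30\right) \left(-1\right) 20 = 30 \cdot 20 = 600$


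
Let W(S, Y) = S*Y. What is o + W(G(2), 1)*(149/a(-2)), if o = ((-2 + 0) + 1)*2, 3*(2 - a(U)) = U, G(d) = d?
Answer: 439/4 ≈ 109.75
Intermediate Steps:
a(U) = 2 - U/3
o = -2 (o = (-2 + 1)*2 = -1*2 = -2)
o + W(G(2), 1)*(149/a(-2)) = -2 + (2*1)*(149/(2 - ⅓*(-2))) = -2 + 2*(149/(2 + ⅔)) = -2 + 2*(149/(8/3)) = -2 + 2*(149*(3/8)) = -2 + 2*(447/8) = -2 + 447/4 = 439/4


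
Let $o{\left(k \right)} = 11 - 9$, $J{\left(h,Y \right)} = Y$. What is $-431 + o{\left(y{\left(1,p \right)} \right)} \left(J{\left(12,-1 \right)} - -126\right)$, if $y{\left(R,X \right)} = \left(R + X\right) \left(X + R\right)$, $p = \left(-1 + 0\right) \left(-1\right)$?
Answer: $-181$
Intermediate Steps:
$p = 1$ ($p = \left(-1\right) \left(-1\right) = 1$)
$y{\left(R,X \right)} = \left(R + X\right)^{2}$ ($y{\left(R,X \right)} = \left(R + X\right) \left(R + X\right) = \left(R + X\right)^{2}$)
$o{\left(k \right)} = 2$
$-431 + o{\left(y{\left(1,p \right)} \right)} \left(J{\left(12,-1 \right)} - -126\right) = -431 + 2 \left(-1 - -126\right) = -431 + 2 \left(-1 + 126\right) = -431 + 2 \cdot 125 = -431 + 250 = -181$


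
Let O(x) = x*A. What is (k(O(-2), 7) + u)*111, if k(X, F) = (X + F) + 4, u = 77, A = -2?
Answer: 10212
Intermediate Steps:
O(x) = -2*x (O(x) = x*(-2) = -2*x)
k(X, F) = 4 + F + X (k(X, F) = (F + X) + 4 = 4 + F + X)
(k(O(-2), 7) + u)*111 = ((4 + 7 - 2*(-2)) + 77)*111 = ((4 + 7 + 4) + 77)*111 = (15 + 77)*111 = 92*111 = 10212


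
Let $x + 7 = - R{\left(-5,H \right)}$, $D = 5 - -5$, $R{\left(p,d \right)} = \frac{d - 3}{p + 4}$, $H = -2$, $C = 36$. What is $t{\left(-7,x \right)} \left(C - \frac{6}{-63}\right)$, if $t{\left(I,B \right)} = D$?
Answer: $\frac{7580}{21} \approx 360.95$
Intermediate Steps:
$R{\left(p,d \right)} = \frac{-3 + d}{4 + p}$
$D = 10$ ($D = 5 + 5 = 10$)
$x = -12$ ($x = -7 - \frac{-3 - 2}{4 - 5} = -7 - \frac{1}{-1} \left(-5\right) = -7 - \left(-1\right) \left(-5\right) = -7 - 5 = -12$)
$t{\left(I,B \right)} = 10$
$t{\left(-7,x \right)} \left(C - \frac{6}{-63}\right) = 10 \left(36 - \frac{6}{-63}\right) = 10 \left(36 - 6 \left(- \frac{1}{63}\right)\right) = 10 \left(36 - - \frac{2}{21}\right) = 10 \left(36 + \frac{2}{21}\right) = 10 \cdot \frac{758}{21} = \frac{7580}{21}$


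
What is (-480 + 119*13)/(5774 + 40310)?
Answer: 1067/46084 ≈ 0.023153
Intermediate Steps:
(-480 + 119*13)/(5774 + 40310) = (-480 + 1547)/46084 = 1067*(1/46084) = 1067/46084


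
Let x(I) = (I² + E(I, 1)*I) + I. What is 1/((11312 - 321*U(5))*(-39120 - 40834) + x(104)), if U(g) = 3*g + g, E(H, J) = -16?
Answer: -1/391125712 ≈ -2.5567e-9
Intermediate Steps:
U(g) = 4*g
x(I) = I² - 15*I (x(I) = (I² - 16*I) + I = I² - 15*I)
1/((11312 - 321*U(5))*(-39120 - 40834) + x(104)) = 1/((11312 - 1284*5)*(-39120 - 40834) + 104*(-15 + 104)) = 1/((11312 - 321*20)*(-79954) + 104*89) = 1/((11312 - 6420)*(-79954) + 9256) = 1/(4892*(-79954) + 9256) = 1/(-391134968 + 9256) = 1/(-391125712) = -1/391125712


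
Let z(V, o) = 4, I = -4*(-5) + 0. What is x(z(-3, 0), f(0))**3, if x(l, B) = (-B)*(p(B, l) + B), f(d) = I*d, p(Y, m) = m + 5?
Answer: 0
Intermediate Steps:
I = 20 (I = 20 + 0 = 20)
p(Y, m) = 5 + m
f(d) = 20*d
x(l, B) = -B*(5 + B + l) (x(l, B) = (-B)*((5 + l) + B) = (-B)*(5 + B + l) = -B*(5 + B + l))
x(z(-3, 0), f(0))**3 = (-20*0*(5 + 20*0 + 4))**3 = (-1*0*(5 + 0 + 4))**3 = (-1*0*9)**3 = 0**3 = 0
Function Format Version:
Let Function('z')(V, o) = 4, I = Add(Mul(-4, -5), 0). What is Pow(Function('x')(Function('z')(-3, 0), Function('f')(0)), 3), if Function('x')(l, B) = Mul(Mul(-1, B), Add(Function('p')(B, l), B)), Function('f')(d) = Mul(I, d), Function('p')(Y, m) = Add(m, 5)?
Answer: 0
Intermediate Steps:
I = 20 (I = Add(20, 0) = 20)
Function('p')(Y, m) = Add(5, m)
Function('f')(d) = Mul(20, d)
Function('x')(l, B) = Mul(-1, B, Add(5, B, l)) (Function('x')(l, B) = Mul(Mul(-1, B), Add(Add(5, l), B)) = Mul(Mul(-1, B), Add(5, B, l)) = Mul(-1, B, Add(5, B, l)))
Pow(Function('x')(Function('z')(-3, 0), Function('f')(0)), 3) = Pow(Mul(-1, Mul(20, 0), Add(5, Mul(20, 0), 4)), 3) = Pow(Mul(-1, 0, Add(5, 0, 4)), 3) = Pow(Mul(-1, 0, 9), 3) = Pow(0, 3) = 0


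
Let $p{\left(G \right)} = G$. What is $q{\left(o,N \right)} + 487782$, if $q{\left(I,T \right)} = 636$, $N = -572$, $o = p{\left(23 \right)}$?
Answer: $488418$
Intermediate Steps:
$o = 23$
$q{\left(o,N \right)} + 487782 = 636 + 487782 = 488418$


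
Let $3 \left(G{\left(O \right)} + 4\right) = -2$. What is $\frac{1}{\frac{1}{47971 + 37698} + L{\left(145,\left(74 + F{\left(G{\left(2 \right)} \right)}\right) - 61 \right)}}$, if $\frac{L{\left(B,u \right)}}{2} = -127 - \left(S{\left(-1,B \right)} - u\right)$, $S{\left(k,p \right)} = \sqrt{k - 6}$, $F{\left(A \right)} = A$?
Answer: $- \frac{15676482499275}{3722401136250997} + \frac{132105196098 i \sqrt{7}}{3722401136250997} \approx -0.0042114 + 9.3896 \cdot 10^{-5} i$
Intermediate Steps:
$G{\left(O \right)} = - \frac{14}{3}$ ($G{\left(O \right)} = -4 + \frac{1}{3} \left(-2\right) = -4 - \frac{2}{3} = - \frac{14}{3}$)
$S{\left(k,p \right)} = \sqrt{-6 + k}$
$L{\left(B,u \right)} = -254 + 2 u - 2 i \sqrt{7}$ ($L{\left(B,u \right)} = 2 \left(-127 - \left(\sqrt{-6 - 1} - u\right)\right) = 2 \left(-127 - \left(\sqrt{-7} - u\right)\right) = 2 \left(-127 - \left(i \sqrt{7} - u\right)\right) = 2 \left(-127 - \left(- u + i \sqrt{7}\right)\right) = 2 \left(-127 + \left(u - i \sqrt{7}\right)\right) = 2 \left(-127 + u - i \sqrt{7}\right) = -254 + 2 u - 2 i \sqrt{7}$)
$\frac{1}{\frac{1}{47971 + 37698} + L{\left(145,\left(74 + F{\left(G{\left(2 \right)} \right)}\right) - 61 \right)}} = \frac{1}{\frac{1}{47971 + 37698} - \left(254 - 2 \left(\left(74 - \frac{14}{3}\right) - 61\right) + 2 i \sqrt{7}\right)} = \frac{1}{\frac{1}{85669} - \left(254 - 2 \left(\frac{208}{3} - 61\right) + 2 i \sqrt{7}\right)} = \frac{1}{\frac{1}{85669} - \left(\frac{712}{3} + 2 i \sqrt{7}\right)} = \frac{1}{- \frac{60996325}{257007} - 2 i \sqrt{7}}$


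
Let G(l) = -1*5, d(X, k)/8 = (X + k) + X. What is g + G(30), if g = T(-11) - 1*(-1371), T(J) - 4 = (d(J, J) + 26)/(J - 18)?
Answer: 39968/29 ≈ 1378.2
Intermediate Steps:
d(X, k) = 8*k + 16*X (d(X, k) = 8*((X + k) + X) = 8*(k + 2*X) = 8*k + 16*X)
T(J) = 4 + (26 + 24*J)/(-18 + J) (T(J) = 4 + ((8*J + 16*J) + 26)/(J - 18) = 4 + (24*J + 26)/(-18 + J) = 4 + (26 + 24*J)/(-18 + J))
G(l) = -5
g = 40113/29 (g = 2*(-23 + 14*(-11))/(-18 - 11) - 1*(-1371) = 2*(-23 - 154)/(-29) + 1371 = 2*(-1/29)*(-177) + 1371 = 354/29 + 1371 = 40113/29 ≈ 1383.2)
g + G(30) = 40113/29 - 5 = 39968/29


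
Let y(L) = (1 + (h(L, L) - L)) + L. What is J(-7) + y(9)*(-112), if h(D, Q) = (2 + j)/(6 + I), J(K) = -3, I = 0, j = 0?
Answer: -457/3 ≈ -152.33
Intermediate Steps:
h(D, Q) = ⅓ (h(D, Q) = (2 + 0)/(6 + 0) = 2/6 = 2*(⅙) = ⅓)
y(L) = 4/3 (y(L) = (1 + (⅓ - L)) + L = (4/3 - L) + L = 4/3)
J(-7) + y(9)*(-112) = -3 + (4/3)*(-112) = -3 - 448/3 = -457/3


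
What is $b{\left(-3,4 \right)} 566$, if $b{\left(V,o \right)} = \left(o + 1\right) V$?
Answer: $-8490$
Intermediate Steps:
$b{\left(V,o \right)} = V \left(1 + o\right)$ ($b{\left(V,o \right)} = \left(1 + o\right) V = V \left(1 + o\right)$)
$b{\left(-3,4 \right)} 566 = - 3 \left(1 + 4\right) 566 = \left(-3\right) 5 \cdot 566 = \left(-15\right) 566 = -8490$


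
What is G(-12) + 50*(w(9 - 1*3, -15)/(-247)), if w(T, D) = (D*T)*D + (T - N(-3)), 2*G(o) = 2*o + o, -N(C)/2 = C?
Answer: -71946/247 ≈ -291.28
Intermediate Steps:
N(C) = -2*C
G(o) = 3*o/2 (G(o) = (2*o + o)/2 = (3*o)/2 = 3*o/2)
w(T, D) = -6 + T + T*D**2 (w(T, D) = (D*T)*D + (T - (-2)*(-3)) = T*D**2 + (T - 1*6) = T*D**2 + (T - 6) = T*D**2 + (-6 + T) = -6 + T + T*D**2)
G(-12) + 50*(w(9 - 1*3, -15)/(-247)) = (3/2)*(-12) + 50*((-6 + (9 - 1*3) + (9 - 1*3)*(-15)**2)/(-247)) = -18 + 50*((-6 + (9 - 3) + (9 - 3)*225)*(-1/247)) = -18 + 50*((-6 + 6 + 6*225)*(-1/247)) = -18 + 50*((-6 + 6 + 1350)*(-1/247)) = -18 + 50*(1350*(-1/247)) = -18 + 50*(-1350/247) = -18 - 67500/247 = -71946/247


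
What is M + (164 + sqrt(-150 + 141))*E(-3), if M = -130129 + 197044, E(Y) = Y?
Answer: 66423 - 9*I ≈ 66423.0 - 9.0*I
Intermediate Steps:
M = 66915
M + (164 + sqrt(-150 + 141))*E(-3) = 66915 + (164 + sqrt(-150 + 141))*(-3) = 66915 + (164 + sqrt(-9))*(-3) = 66915 + (164 + 3*I)*(-3) = 66915 + (-492 - 9*I) = 66423 - 9*I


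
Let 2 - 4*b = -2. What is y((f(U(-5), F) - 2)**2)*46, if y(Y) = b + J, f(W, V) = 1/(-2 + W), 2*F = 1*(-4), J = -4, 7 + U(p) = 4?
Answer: -138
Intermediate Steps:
U(p) = -3 (U(p) = -7 + 4 = -3)
F = -2 (F = (1*(-4))/2 = (1/2)*(-4) = -2)
b = 1 (b = 1/2 - 1/4*(-2) = 1/2 + 1/2 = 1)
y(Y) = -3 (y(Y) = 1 - 4 = -3)
y((f(U(-5), F) - 2)**2)*46 = -3*46 = -138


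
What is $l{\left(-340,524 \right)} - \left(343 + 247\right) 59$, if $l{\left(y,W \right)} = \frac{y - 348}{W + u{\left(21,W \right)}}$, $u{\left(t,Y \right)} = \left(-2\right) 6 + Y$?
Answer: $- \frac{9015962}{259} \approx -34811.0$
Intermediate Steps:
$u{\left(t,Y \right)} = -12 + Y$
$l{\left(y,W \right)} = \frac{-348 + y}{-12 + 2 W}$ ($l{\left(y,W \right)} = \frac{y - 348}{W + \left(-12 + W\right)} = \frac{-348 + y}{-12 + 2 W}$)
$l{\left(-340,524 \right)} - \left(343 + 247\right) 59 = \frac{-348 - 340}{2 \left(-6 + 524\right)} - \left(343 + 247\right) 59 = \frac{1}{2} \cdot \frac{1}{518} \left(-688\right) - 590 \cdot 59 = \frac{1}{2} \cdot \frac{1}{518} \left(-688\right) - 34810 = - \frac{172}{259} - 34810 = - \frac{9015962}{259}$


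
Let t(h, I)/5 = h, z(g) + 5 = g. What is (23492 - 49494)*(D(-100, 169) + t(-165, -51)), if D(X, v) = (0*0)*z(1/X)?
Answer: 21451650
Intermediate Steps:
z(g) = -5 + g
t(h, I) = 5*h
D(X, v) = 0 (D(X, v) = (0*0)*(-5 + 1/X) = 0*(-5 + 1/X) = 0)
(23492 - 49494)*(D(-100, 169) + t(-165, -51)) = (23492 - 49494)*(0 + 5*(-165)) = -26002*(0 - 825) = -26002*(-825) = 21451650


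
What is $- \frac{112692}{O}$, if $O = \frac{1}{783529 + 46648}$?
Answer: $-93554306484$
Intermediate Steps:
$O = \frac{1}{830177} \approx 1.2046 \cdot 10^{-6}$
$- \frac{112692}{O} = - 112692 \frac{1}{\frac{1}{830177}} = \left(-112692\right) 830177 = -93554306484$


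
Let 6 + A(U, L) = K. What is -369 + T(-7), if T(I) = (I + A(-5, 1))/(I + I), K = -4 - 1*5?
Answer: -2572/7 ≈ -367.43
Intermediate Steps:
K = -9 (K = -4 - 5 = -9)
A(U, L) = -15 (A(U, L) = -6 - 9 = -15)
T(I) = (-15 + I)/(2*I) (T(I) = (I - 15)/(I + I) = (-15 + I)/((2*I)) = (-15 + I)*(1/(2*I)) = (-15 + I)/(2*I))
-369 + T(-7) = -369 + (½)*(-15 - 7)/(-7) = -369 + (½)*(-⅐)*(-22) = -369 + 11/7 = -2572/7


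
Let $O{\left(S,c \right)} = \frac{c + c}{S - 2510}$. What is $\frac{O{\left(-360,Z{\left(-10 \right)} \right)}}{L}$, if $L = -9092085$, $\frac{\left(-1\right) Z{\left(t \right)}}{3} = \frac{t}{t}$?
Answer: $- \frac{1}{4349047325} \approx -2.2994 \cdot 10^{-10}$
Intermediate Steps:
$Z{\left(t \right)} = -3$ ($Z{\left(t \right)} = - 3 \frac{t}{t} = \left(-3\right) 1 = -3$)
$O{\left(S,c \right)} = \frac{2 c}{-2510 + S}$
$\frac{O{\left(-360,Z{\left(-10 \right)} \right)}}{L} = \frac{2 \left(-3\right) \frac{1}{-2510 - 360}}{-9092085} = 2 \left(-3\right) \frac{1}{-2870} \left(- \frac{1}{9092085}\right) = 2 \left(-3\right) \left(- \frac{1}{2870}\right) \left(- \frac{1}{9092085}\right) = \frac{3}{1435} \left(- \frac{1}{9092085}\right) = - \frac{1}{4349047325}$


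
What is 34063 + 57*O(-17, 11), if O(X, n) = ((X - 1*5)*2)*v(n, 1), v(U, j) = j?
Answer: 31555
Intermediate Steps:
O(X, n) = -10 + 2*X (O(X, n) = ((X - 1*5)*2)*1 = ((X - 5)*2)*1 = ((-5 + X)*2)*1 = (-10 + 2*X)*1 = -10 + 2*X)
34063 + 57*O(-17, 11) = 34063 + 57*(-10 + 2*(-17)) = 34063 + 57*(-10 - 34) = 34063 + 57*(-44) = 34063 - 2508 = 31555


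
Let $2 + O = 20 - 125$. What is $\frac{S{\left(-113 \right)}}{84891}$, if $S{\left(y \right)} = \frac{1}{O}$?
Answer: $- \frac{1}{9083337} \approx -1.1009 \cdot 10^{-7}$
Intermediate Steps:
$O = -107$ ($O = -2 + \left(20 - 125\right) = -2 - 105 = -107$)
$S{\left(y \right)} = - \frac{1}{107}$ ($S{\left(y \right)} = \frac{1}{-107} = - \frac{1}{107}$)
$\frac{S{\left(-113 \right)}}{84891} = - \frac{1}{107 \cdot 84891} = \left(- \frac{1}{107}\right) \frac{1}{84891} = - \frac{1}{9083337}$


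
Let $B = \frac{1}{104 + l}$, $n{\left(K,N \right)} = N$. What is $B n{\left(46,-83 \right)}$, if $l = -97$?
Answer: $- \frac{83}{7} \approx -11.857$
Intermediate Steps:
$B = \frac{1}{7}$ ($B = \frac{1}{104 - 97} = \frac{1}{7} \approx 0.14286$)
$B n{\left(46,-83 \right)} = \frac{1}{7} \left(-83\right) = - \frac{83}{7}$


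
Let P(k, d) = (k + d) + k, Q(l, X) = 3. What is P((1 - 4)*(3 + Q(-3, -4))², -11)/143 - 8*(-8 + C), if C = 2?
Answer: 6637/143 ≈ 46.413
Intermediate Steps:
P(k, d) = d + 2*k (P(k, d) = (d + k) + k = d + 2*k)
P((1 - 4)*(3 + Q(-3, -4))², -11)/143 - 8*(-8 + C) = (-11 + 2*((1 - 4)*(3 + 3)²))/143 - 8*(-8 + 2) = (-11 + 2*(-3*6²))*(1/143) - 8*(-6) = (-11 + 2*(-3*36))*(1/143) + 48 = (-11 + 2*(-108))*(1/143) + 48 = (-11 - 216)*(1/143) + 48 = -227*1/143 + 48 = -227/143 + 48 = 6637/143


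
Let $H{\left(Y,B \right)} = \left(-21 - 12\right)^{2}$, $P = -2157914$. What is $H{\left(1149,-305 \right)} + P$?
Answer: $-2156825$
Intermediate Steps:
$H{\left(Y,B \right)} = 1089$ ($H{\left(Y,B \right)} = \left(-21 - 12\right)^{2} = \left(-33\right)^{2} = 1089$)
$H{\left(1149,-305 \right)} + P = 1089 - 2157914 = -2156825$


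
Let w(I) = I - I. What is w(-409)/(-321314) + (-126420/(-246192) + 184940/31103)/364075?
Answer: 824379829/46463917611620 ≈ 1.7742e-5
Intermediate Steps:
w(I) = 0
w(-409)/(-321314) + (-126420/(-246192) + 184940/31103)/364075 = 0/(-321314) + (-126420/(-246192) + 184940/31103)/364075 = 0*(-1/321314) + (-126420*(-1/246192) + 184940*(1/31103))*(1/364075) = 0 + (10535/20516 + 184940/31103)*(1/364075) = 0 + (4121899145/638109148)*(1/364075) = 0 + 824379829/46463917611620 = 824379829/46463917611620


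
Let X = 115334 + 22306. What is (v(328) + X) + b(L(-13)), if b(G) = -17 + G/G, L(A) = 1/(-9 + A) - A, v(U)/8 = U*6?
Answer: 153368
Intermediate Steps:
v(U) = 48*U (v(U) = 8*(U*6) = 8*(6*U) = 48*U)
b(G) = -16 (b(G) = -17 + 1 = -16)
X = 137640
(v(328) + X) + b(L(-13)) = (48*328 + 137640) - 16 = (15744 + 137640) - 16 = 153384 - 16 = 153368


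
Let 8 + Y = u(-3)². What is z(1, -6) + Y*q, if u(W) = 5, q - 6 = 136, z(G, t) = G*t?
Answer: 2408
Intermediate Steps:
q = 142 (q = 6 + 136 = 142)
Y = 17 (Y = -8 + 5² = -8 + 25 = 17)
z(1, -6) + Y*q = 1*(-6) + 17*142 = -6 + 2414 = 2408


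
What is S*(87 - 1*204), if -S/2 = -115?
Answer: -26910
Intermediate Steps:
S = 230 (S = -2*(-115) = 230)
S*(87 - 1*204) = 230*(87 - 1*204) = 230*(87 - 204) = 230*(-117) = -26910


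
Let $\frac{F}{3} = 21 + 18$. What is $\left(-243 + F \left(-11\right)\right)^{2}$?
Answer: $2340900$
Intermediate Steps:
$F = 117$ ($F = 3 \left(21 + 18\right) = 3 \cdot 39 = 117$)
$\left(-243 + F \left(-11\right)\right)^{2} = \left(-243 + 117 \left(-11\right)\right)^{2} = \left(-243 - 1287\right)^{2} = \left(-1530\right)^{2} = 2340900$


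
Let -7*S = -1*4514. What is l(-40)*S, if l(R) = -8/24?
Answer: -4514/21 ≈ -214.95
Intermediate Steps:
l(R) = -1/3 (l(R) = -8*1/24 = -1/3)
S = 4514/7 (S = -(-1)*4514/7 = -1/7*(-4514) = 4514/7 ≈ 644.86)
l(-40)*S = -1/3*4514/7 = -4514/21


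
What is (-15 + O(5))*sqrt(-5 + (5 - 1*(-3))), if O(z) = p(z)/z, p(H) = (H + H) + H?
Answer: -12*sqrt(3) ≈ -20.785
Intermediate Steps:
p(H) = 3*H (p(H) = 2*H + H = 3*H)
O(z) = 3 (O(z) = (3*z)/z = 3)
(-15 + O(5))*sqrt(-5 + (5 - 1*(-3))) = (-15 + 3)*sqrt(-5 + (5 - 1*(-3))) = -12*sqrt(-5 + (5 + 3)) = -12*sqrt(-5 + 8) = -12*sqrt(3)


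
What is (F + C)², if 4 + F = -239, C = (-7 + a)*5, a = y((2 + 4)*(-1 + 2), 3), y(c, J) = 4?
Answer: 66564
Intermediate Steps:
a = 4
C = -15 (C = (-7 + 4)*5 = -3*5 = -15)
F = -243 (F = -4 - 239 = -243)
(F + C)² = (-243 - 15)² = (-258)² = 66564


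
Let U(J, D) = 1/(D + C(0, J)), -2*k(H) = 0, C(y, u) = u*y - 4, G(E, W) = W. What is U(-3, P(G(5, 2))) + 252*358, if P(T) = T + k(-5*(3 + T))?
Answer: 180431/2 ≈ 90216.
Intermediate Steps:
C(y, u) = -4 + u*y
k(H) = 0 (k(H) = -1/2*0 = 0)
P(T) = T (P(T) = T + 0 = T)
U(J, D) = 1/(-4 + D) (U(J, D) = 1/(D + (-4 + J*0)) = 1/(D + (-4 + 0)) = 1/(D - 4) = 1/(-4 + D))
U(-3, P(G(5, 2))) + 252*358 = 1/(-4 + 2) + 252*358 = 1/(-2) + 90216 = -1/2 + 90216 = 180431/2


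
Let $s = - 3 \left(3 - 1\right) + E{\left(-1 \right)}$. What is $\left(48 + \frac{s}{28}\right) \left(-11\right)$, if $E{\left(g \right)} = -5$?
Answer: $- \frac{14663}{28} \approx -523.68$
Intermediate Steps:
$s = -11$ ($s = - 3 \left(3 - 1\right) - 5 = \left(-3\right) 2 - 5 = -6 - 5 = -11$)
$\left(48 + \frac{s}{28}\right) \left(-11\right) = \left(48 - \frac{11}{28}\right) \left(-11\right) = \frac{1333}{28} \left(-11\right) = - \frac{14663}{28}$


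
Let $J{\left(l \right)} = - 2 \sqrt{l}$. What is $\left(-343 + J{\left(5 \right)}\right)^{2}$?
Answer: $117669 + 1372 \sqrt{5} \approx 1.2074 \cdot 10^{5}$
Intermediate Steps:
$\left(-343 + J{\left(5 \right)}\right)^{2} = \left(-343 - 2 \sqrt{5}\right)^{2}$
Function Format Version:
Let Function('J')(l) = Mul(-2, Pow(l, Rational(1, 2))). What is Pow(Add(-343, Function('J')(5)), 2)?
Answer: Add(117669, Mul(1372, Pow(5, Rational(1, 2)))) ≈ 1.2074e+5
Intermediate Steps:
Pow(Add(-343, Function('J')(5)), 2) = Pow(Add(-343, Mul(-2, Pow(5, Rational(1, 2)))), 2)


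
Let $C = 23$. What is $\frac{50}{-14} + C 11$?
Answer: $\frac{1746}{7} \approx 249.43$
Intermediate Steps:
$\frac{50}{-14} + C 11 = \frac{50}{-14} + 23 \cdot 11 = 50 \left(- \frac{1}{14}\right) + 253 = - \frac{25}{7} + 253 = \frac{1746}{7}$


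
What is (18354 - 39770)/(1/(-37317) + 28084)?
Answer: -799180872/1048010627 ≈ -0.76257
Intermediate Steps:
(18354 - 39770)/(1/(-37317) + 28084) = -21416/(-1/37317 + 28084) = -21416/1048010627/37317 = -21416*37317/1048010627 = -799180872/1048010627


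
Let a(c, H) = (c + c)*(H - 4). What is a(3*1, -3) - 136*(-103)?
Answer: 13966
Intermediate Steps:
a(c, H) = 2*c*(-4 + H) (a(c, H) = (2*c)*(-4 + H) = 2*c*(-4 + H))
a(3*1, -3) - 136*(-103) = 2*(3*1)*(-4 - 3) - 136*(-103) = 2*3*(-7) + 14008 = -42 + 14008 = 13966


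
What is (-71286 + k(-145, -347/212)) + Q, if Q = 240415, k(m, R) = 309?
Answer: 169438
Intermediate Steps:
(-71286 + k(-145, -347/212)) + Q = (-71286 + 309) + 240415 = -70977 + 240415 = 169438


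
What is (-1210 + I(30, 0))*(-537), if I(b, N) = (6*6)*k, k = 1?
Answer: 630438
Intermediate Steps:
I(b, N) = 36 (I(b, N) = (6*6)*1 = 36*1 = 36)
(-1210 + I(30, 0))*(-537) = (-1210 + 36)*(-537) = -1174*(-537) = 630438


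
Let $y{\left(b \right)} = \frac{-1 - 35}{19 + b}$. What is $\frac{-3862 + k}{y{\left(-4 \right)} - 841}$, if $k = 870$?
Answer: $\frac{14960}{4217} \approx 3.5475$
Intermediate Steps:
$y{\left(b \right)} = - \frac{36}{19 + b}$
$\frac{-3862 + k}{y{\left(-4 \right)} - 841} = \frac{-3862 + 870}{- \frac{36}{19 - 4} - 841} = - \frac{2992}{- \frac{36}{15} - 841} = - \frac{2992}{\left(-36\right) \frac{1}{15} - 841} = - \frac{2992}{- \frac{12}{5} - 841} = - \frac{2992}{- \frac{4217}{5}} = \left(-2992\right) \left(- \frac{5}{4217}\right) = \frac{14960}{4217}$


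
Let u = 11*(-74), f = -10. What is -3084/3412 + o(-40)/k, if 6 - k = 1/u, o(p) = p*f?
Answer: 54794093/833381 ≈ 65.749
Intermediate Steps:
o(p) = -10*p (o(p) = p*(-10) = -10*p)
u = -814
k = 4885/814 (k = 6 - 1/(-814) = 6 - 1*(-1/814) = 6 + 1/814 = 4885/814 ≈ 6.0012)
-3084/3412 + o(-40)/k = -3084/3412 + (-10*(-40))/(4885/814) = -3084*1/3412 + 400*(814/4885) = -771/853 + 65120/977 = 54794093/833381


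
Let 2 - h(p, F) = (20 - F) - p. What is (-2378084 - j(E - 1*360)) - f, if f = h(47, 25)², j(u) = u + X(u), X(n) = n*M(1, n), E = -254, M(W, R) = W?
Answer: -2379772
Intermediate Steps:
h(p, F) = -18 + F + p (h(p, F) = 2 - ((20 - F) - p) = 2 - (20 - F - p) = 2 + (-20 + F + p) = -18 + F + p)
X(n) = n (X(n) = n*1 = n)
j(u) = 2*u (j(u) = u + u = 2*u)
f = 2916 (f = (-18 + 25 + 47)² = 54² = 2916)
(-2378084 - j(E - 1*360)) - f = (-2378084 - 2*(-254 - 1*360)) - 1*2916 = (-2378084 - 2*(-254 - 360)) - 2916 = (-2378084 - 2*(-614)) - 2916 = (-2378084 - 1*(-1228)) - 2916 = (-2378084 + 1228) - 2916 = -2376856 - 2916 = -2379772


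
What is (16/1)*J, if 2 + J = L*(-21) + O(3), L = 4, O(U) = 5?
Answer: -1296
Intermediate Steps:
J = -81 (J = -2 + (4*(-21) + 5) = -2 + (-84 + 5) = -2 - 79 = -81)
(16/1)*J = (16/1)*(-81) = (16*1)*(-81) = 16*(-81) = -1296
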